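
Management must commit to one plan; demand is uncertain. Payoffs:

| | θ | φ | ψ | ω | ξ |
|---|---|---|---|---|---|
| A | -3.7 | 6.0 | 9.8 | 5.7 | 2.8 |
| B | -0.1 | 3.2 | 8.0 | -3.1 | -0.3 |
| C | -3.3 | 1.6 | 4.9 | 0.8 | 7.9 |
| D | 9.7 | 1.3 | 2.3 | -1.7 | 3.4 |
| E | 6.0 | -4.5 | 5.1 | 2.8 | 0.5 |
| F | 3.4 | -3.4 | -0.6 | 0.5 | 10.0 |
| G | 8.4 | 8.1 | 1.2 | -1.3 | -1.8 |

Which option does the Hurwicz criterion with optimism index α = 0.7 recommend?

D

A: 0.7·9.8 + 0.3·(-3.7) = 5.75
B: 0.7·8.0 + 0.3·(-3.1) = 4.67
C: 0.7·7.9 + 0.3·(-3.3) = 4.54
D: 0.7·9.7 + 0.3·(-1.7) = 6.28
E: 0.7·6.0 + 0.3·(-4.5) = 2.85
F: 0.7·10.0 + 0.3·(-3.4) = 5.98
G: 0.7·8.4 + 0.3·(-1.8) = 5.34
Highest Hurwicz score = 6.28 → D.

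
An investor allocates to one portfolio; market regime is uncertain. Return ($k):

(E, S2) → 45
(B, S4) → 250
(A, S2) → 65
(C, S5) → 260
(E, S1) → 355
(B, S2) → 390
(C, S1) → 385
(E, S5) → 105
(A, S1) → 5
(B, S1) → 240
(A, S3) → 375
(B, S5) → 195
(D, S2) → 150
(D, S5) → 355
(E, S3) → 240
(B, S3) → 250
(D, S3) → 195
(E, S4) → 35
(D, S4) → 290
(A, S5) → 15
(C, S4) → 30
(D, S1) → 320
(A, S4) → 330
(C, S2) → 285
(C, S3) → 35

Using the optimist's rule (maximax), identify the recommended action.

Row maxima: A=375, B=390, C=385, D=355, E=355
Best best-case = 390 → B.

B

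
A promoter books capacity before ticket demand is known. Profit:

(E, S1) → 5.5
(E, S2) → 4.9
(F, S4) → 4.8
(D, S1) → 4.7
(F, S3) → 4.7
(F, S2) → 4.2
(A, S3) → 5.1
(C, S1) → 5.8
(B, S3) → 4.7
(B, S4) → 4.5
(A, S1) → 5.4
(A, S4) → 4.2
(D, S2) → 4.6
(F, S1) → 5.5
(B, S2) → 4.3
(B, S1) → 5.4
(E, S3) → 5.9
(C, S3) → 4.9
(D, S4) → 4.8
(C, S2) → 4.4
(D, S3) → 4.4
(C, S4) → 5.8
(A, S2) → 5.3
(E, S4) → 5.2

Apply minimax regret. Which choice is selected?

Column bests: S1=5.8, S2=5.3, S3=5.9, S4=5.8.
A regrets: 0.4, 0.0, 0.8, 1.6 → max 1.6
B regrets: 0.4, 1.0, 1.2, 1.3 → max 1.3
C regrets: 0.0, 0.9, 1.0, 0.0 → max 1.0
D regrets: 1.1, 0.7, 1.5, 1.0 → max 1.5
E regrets: 0.3, 0.4, 0.0, 0.6 → max 0.6
F regrets: 0.3, 1.1, 1.2, 1.0 → max 1.2
Smallest max regret = 0.6 → E.

E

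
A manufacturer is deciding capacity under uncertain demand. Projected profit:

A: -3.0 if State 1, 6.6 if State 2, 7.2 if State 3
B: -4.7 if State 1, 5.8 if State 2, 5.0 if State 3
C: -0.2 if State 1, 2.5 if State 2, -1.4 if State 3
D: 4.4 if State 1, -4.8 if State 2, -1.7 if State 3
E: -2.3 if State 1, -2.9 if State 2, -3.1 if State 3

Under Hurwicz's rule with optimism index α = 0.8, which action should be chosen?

A: 0.8·7.2 + 0.2·(-3.0) = 5.16
B: 0.8·5.8 + 0.2·(-4.7) = 3.7
C: 0.8·2.5 + 0.2·(-1.4) = 1.72
D: 0.8·4.4 + 0.2·(-4.8) = 2.56
E: 0.8·(-2.3) + 0.2·(-3.1) = -2.46
Highest Hurwicz score = 5.16 → A.

A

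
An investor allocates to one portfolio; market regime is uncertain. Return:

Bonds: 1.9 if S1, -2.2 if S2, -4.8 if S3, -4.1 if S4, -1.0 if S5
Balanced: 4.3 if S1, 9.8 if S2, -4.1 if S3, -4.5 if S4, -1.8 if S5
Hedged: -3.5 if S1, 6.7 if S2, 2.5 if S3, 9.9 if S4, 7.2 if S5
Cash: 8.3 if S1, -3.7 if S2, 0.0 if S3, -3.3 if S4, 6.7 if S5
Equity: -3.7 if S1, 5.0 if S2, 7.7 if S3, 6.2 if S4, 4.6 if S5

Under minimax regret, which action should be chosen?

Hedged

Column bests: S1=8.3, S2=9.8, S3=7.7, S4=9.9, S5=7.2.
Bonds regrets: 6.4, 12.0, 12.5, 14.0, 8.2 → max 14.0
Balanced regrets: 4.0, 0.0, 11.8, 14.4, 9.0 → max 14.4
Hedged regrets: 11.8, 3.1, 5.2, 0.0, 0.0 → max 11.8
Cash regrets: 0.0, 13.5, 7.7, 13.2, 0.5 → max 13.5
Equity regrets: 12.0, 4.8, 0.0, 3.7, 2.6 → max 12.0
Smallest max regret = 11.8 → Hedged.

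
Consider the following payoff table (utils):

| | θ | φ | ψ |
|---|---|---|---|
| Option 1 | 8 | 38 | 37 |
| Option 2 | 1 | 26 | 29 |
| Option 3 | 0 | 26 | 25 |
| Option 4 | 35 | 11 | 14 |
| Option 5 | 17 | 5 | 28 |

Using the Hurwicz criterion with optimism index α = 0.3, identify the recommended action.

Option 4

Option 1: 0.3·38 + 0.7·8 = 17
Option 2: 0.3·29 + 0.7·1 = 9.4
Option 3: 0.3·26 + 0.7·0 = 7.8
Option 4: 0.3·35 + 0.7·11 = 18.2
Option 5: 0.3·28 + 0.7·5 = 11.9
Highest Hurwicz score = 18.2 → Option 4.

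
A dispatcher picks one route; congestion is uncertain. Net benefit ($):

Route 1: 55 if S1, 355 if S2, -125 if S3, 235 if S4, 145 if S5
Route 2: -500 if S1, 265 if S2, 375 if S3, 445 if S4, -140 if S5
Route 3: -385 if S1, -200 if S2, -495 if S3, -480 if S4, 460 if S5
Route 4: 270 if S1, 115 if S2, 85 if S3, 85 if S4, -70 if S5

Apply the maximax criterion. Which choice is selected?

Row maxima: Route 1=355, Route 2=445, Route 3=460, Route 4=270
Best best-case = 460 → Route 3.

Route 3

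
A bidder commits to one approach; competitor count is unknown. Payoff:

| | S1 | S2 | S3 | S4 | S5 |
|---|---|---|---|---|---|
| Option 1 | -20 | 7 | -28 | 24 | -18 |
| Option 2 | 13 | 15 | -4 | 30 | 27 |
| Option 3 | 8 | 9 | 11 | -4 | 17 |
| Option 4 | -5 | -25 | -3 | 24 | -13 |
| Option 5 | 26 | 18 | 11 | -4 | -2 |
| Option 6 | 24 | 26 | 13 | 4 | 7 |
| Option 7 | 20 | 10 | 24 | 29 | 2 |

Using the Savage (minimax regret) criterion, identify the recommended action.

Column bests: S1=26, S2=26, S3=24, S4=30, S5=27.
Option 1 regrets: 46, 19, 52, 6, 45 → max 52
Option 2 regrets: 13, 11, 28, 0, 0 → max 28
Option 3 regrets: 18, 17, 13, 34, 10 → max 34
Option 4 regrets: 31, 51, 27, 6, 40 → max 51
Option 5 regrets: 0, 8, 13, 34, 29 → max 34
Option 6 regrets: 2, 0, 11, 26, 20 → max 26
Option 7 regrets: 6, 16, 0, 1, 25 → max 25
Smallest max regret = 25 → Option 7.

Option 7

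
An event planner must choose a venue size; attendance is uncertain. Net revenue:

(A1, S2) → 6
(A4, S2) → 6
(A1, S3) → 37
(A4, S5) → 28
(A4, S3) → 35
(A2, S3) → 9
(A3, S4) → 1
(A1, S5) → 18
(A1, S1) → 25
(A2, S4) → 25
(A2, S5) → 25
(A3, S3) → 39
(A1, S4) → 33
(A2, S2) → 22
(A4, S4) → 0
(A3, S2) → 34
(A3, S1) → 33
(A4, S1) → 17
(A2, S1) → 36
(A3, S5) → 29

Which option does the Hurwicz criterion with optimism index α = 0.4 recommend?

A2

A1: 0.4·37 + 0.6·6 = 18.4
A2: 0.4·36 + 0.6·9 = 19.8
A3: 0.4·39 + 0.6·1 = 16.2
A4: 0.4·35 + 0.6·0 = 14
Highest Hurwicz score = 19.8 → A2.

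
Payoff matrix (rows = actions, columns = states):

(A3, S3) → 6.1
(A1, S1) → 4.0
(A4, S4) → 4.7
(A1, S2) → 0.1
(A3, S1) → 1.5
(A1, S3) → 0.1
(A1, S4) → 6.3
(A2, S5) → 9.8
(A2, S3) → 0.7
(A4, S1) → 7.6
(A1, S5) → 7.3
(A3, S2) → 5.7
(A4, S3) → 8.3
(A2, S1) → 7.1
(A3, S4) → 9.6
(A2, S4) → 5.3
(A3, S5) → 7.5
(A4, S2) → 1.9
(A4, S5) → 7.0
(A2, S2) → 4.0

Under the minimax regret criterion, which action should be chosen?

A4

Column bests: S1=7.6, S2=5.7, S3=8.3, S4=9.6, S5=9.8.
A1 regrets: 3.6, 5.6, 8.2, 3.3, 2.5 → max 8.2
A2 regrets: 0.5, 1.7, 7.6, 4.3, 0.0 → max 7.6
A3 regrets: 6.1, 0.0, 2.2, 0.0, 2.3 → max 6.1
A4 regrets: 0.0, 3.8, 0.0, 4.9, 2.8 → max 4.9
Smallest max regret = 4.9 → A4.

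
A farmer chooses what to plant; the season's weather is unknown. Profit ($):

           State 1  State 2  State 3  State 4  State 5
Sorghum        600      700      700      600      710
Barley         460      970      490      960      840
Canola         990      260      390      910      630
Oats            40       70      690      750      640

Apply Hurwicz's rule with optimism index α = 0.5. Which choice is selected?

Barley

Sorghum: 0.5·710 + 0.5·600 = 655
Barley: 0.5·970 + 0.5·460 = 715
Canola: 0.5·990 + 0.5·260 = 625
Oats: 0.5·750 + 0.5·40 = 395
Highest Hurwicz score = 715 → Barley.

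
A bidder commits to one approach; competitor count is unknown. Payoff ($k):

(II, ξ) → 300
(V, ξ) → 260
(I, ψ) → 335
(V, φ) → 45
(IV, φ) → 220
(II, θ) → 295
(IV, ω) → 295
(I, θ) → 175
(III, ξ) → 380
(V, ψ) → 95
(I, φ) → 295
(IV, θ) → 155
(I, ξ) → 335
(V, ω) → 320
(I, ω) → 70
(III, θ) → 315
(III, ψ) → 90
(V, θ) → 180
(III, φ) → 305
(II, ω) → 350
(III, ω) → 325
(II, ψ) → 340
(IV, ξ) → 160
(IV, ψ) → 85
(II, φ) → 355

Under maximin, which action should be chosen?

II

Row minima: I=70, II=295, III=90, IV=85, V=45
Best worst-case = 295 → II.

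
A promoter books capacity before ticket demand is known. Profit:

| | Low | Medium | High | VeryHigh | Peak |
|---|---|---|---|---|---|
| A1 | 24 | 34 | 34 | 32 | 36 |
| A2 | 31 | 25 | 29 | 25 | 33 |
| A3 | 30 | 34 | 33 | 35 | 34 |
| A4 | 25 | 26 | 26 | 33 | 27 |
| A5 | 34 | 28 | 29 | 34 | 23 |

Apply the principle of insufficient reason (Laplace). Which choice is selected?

A3

Row averages: A1=32, A2=28.6, A3=33.2, A4=27.4, A5=29.6
Highest average = 33.2 → A3.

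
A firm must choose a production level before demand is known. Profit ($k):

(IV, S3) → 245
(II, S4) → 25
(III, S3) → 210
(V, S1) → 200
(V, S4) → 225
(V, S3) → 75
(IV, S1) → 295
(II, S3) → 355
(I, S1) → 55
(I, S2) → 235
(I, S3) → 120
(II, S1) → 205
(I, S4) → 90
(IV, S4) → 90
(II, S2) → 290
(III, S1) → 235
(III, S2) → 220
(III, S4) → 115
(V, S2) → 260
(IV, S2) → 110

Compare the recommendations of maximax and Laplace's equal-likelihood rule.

Row maxima: I=235, II=355, III=235, IV=295, V=260
Best best-case = 355 → II.
Row averages: I=125, II=218.75, III=195, IV=185, V=190
Highest average = 218.75 → II.

maximax → II; laplace → II (agree)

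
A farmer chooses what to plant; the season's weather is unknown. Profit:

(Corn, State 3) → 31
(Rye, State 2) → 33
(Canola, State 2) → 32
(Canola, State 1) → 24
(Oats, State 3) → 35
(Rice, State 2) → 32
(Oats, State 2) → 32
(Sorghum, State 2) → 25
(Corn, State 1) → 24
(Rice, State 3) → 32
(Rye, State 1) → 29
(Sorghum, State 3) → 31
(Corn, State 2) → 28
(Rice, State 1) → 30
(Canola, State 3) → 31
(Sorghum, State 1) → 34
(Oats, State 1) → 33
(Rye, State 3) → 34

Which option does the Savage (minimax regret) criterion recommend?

Column bests: State 1=34, State 2=33, State 3=35.
Canola regrets: 10, 1, 4 → max 10
Oats regrets: 1, 1, 0 → max 1
Corn regrets: 10, 5, 4 → max 10
Sorghum regrets: 0, 8, 4 → max 8
Rye regrets: 5, 0, 1 → max 5
Rice regrets: 4, 1, 3 → max 4
Smallest max regret = 1 → Oats.

Oats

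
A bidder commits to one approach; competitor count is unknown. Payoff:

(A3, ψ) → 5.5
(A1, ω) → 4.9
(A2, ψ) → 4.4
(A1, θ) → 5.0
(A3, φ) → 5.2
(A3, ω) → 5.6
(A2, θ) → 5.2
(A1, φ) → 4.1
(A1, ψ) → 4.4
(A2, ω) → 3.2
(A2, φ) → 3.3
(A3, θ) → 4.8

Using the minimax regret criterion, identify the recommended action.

Column bests: θ=5.2, φ=5.2, ψ=5.5, ω=5.6.
A1 regrets: 0.2, 1.1, 1.1, 0.7 → max 1.1
A2 regrets: 0.0, 1.9, 1.1, 2.4 → max 2.4
A3 regrets: 0.4, 0.0, 0.0, 0.0 → max 0.4
Smallest max regret = 0.4 → A3.

A3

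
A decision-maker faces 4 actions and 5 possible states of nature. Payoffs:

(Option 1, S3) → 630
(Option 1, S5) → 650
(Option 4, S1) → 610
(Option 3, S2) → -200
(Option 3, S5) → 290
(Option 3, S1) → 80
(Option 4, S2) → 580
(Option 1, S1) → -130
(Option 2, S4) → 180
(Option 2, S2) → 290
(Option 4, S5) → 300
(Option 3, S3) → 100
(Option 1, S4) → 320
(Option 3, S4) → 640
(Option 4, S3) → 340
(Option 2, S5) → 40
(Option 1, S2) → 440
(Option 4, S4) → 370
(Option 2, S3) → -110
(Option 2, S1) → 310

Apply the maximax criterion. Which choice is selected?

Option 1

Row maxima: Option 1=650, Option 2=310, Option 3=640, Option 4=610
Best best-case = 650 → Option 1.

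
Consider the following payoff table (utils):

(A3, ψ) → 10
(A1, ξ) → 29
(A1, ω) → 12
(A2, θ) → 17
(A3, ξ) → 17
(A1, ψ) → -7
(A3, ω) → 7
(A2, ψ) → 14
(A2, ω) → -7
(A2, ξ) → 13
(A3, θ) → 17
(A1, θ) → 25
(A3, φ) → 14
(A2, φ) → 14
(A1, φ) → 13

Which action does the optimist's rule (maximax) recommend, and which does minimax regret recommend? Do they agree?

maximax → A1; minimax regret → A3 (disagree)

Row maxima: A1=29, A2=17, A3=17
Best best-case = 29 → A1.
Column bests: θ=25, φ=14, ψ=14, ω=12, ξ=29.
A1 regrets: 0, 1, 21, 0, 0 → max 21
A2 regrets: 8, 0, 0, 19, 16 → max 19
A3 regrets: 8, 0, 4, 5, 12 → max 12
Smallest max regret = 12 → A3.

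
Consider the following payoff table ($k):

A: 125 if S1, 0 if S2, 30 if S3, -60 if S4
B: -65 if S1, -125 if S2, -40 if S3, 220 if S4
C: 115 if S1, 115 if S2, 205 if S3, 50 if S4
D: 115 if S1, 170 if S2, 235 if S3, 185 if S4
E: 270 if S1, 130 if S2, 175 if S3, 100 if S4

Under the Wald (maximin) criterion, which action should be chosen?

D

Row minima: A=-60, B=-125, C=50, D=115, E=100
Best worst-case = 115 → D.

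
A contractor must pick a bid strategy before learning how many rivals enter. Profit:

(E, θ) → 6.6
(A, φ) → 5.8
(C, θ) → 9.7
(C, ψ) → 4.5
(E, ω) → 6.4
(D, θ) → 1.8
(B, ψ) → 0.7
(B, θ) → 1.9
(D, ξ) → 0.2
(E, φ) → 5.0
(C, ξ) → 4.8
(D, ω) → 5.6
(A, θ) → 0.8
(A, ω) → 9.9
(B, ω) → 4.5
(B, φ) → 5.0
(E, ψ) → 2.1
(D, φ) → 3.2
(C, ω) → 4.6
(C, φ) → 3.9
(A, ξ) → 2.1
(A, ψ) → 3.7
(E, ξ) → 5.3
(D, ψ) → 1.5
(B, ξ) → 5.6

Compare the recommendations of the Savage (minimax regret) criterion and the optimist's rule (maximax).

Column bests: θ=9.7, φ=5.8, ψ=4.5, ω=9.9, ξ=5.6.
A regrets: 8.9, 0.0, 0.8, 0.0, 3.5 → max 8.9
B regrets: 7.8, 0.8, 3.8, 5.4, 0.0 → max 7.8
C regrets: 0.0, 1.9, 0.0, 5.3, 0.8 → max 5.3
D regrets: 7.9, 2.6, 3.0, 4.3, 5.4 → max 7.9
E regrets: 3.1, 0.8, 2.4, 3.5, 0.3 → max 3.5
Smallest max regret = 3.5 → E.
Row maxima: A=9.9, B=5.6, C=9.7, D=5.6, E=6.6
Best best-case = 9.9 → A.

minimax regret → E; maximax → A (disagree)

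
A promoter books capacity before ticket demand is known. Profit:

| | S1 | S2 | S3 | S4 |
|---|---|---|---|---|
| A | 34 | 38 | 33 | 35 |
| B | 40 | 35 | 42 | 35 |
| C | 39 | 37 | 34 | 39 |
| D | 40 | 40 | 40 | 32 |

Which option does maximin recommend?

B

Row minima: A=33, B=35, C=34, D=32
Best worst-case = 35 → B.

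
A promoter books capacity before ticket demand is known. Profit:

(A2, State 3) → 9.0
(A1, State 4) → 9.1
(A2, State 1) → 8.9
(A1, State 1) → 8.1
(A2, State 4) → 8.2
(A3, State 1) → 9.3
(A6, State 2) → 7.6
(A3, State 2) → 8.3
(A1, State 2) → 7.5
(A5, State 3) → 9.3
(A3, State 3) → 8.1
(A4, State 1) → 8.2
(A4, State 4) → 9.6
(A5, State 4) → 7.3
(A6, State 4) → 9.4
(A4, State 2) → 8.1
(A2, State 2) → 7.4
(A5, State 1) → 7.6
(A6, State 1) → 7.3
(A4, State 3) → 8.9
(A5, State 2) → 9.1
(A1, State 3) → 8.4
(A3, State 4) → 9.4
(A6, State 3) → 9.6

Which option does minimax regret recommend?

Column bests: State 1=9.3, State 2=9.1, State 3=9.6, State 4=9.6.
A1 regrets: 1.2, 1.6, 1.2, 0.5 → max 1.6
A2 regrets: 0.4, 1.7, 0.6, 1.4 → max 1.7
A3 regrets: 0.0, 0.8, 1.5, 0.2 → max 1.5
A4 regrets: 1.1, 1.0, 0.7, 0.0 → max 1.1
A5 regrets: 1.7, 0.0, 0.3, 2.3 → max 2.3
A6 regrets: 2.0, 1.5, 0.0, 0.2 → max 2.0
Smallest max regret = 1.1 → A4.

A4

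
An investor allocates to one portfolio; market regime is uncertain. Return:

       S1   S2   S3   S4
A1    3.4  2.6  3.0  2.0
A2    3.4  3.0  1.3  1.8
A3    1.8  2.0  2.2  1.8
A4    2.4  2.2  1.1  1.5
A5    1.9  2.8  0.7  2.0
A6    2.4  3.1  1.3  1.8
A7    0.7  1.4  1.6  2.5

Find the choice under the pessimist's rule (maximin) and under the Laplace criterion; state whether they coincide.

maximin → A1; laplace → A1 (agree)

Row minima: A1=2.0, A2=1.3, A3=1.8, A4=1.1, A5=0.7, A6=1.3, A7=0.7
Best worst-case = 2.0 → A1.
Row averages: A1=2.75, A2=2.375, A3=1.95, A4=1.8, A5=1.85, A6=2.15, A7=1.55
Highest average = 2.75 → A1.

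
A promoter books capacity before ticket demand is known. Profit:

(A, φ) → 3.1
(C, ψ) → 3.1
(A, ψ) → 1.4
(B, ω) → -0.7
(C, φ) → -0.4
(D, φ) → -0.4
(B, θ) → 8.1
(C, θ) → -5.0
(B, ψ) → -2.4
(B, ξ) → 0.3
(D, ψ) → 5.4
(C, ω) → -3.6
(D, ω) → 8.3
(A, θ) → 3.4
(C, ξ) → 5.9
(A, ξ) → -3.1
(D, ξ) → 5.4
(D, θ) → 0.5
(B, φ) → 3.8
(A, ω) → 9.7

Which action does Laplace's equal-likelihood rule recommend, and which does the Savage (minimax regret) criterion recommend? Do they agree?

laplace → D; minimax regret → D (agree)

Row averages: A=2.9, B=1.82, C=0, D=3.84
Highest average = 3.84 → D.
Column bests: θ=8.1, φ=3.8, ψ=5.4, ω=9.7, ξ=5.9.
A regrets: 4.7, 0.7, 4.0, 0.0, 9.0 → max 9.0
B regrets: 0.0, 0.0, 7.8, 10.4, 5.6 → max 10.4
C regrets: 13.1, 4.2, 2.3, 13.3, 0.0 → max 13.3
D regrets: 7.6, 4.2, 0.0, 1.4, 0.5 → max 7.6
Smallest max regret = 7.6 → D.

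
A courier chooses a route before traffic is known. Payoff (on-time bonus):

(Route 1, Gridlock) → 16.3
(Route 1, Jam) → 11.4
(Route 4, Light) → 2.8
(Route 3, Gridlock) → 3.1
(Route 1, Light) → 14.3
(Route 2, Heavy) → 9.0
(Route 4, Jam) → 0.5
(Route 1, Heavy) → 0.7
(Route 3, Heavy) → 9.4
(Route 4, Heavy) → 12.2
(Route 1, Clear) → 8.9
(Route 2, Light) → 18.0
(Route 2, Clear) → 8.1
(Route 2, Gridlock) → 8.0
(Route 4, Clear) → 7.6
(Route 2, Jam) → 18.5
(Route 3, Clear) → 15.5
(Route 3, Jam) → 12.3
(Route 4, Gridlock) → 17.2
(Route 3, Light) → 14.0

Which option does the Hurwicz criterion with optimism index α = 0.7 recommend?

Route 1: 0.7·16.3 + 0.3·0.7 = 11.62
Route 2: 0.7·18.5 + 0.3·8.0 = 15.35
Route 3: 0.7·15.5 + 0.3·3.1 = 11.78
Route 4: 0.7·17.2 + 0.3·0.5 = 12.19
Highest Hurwicz score = 15.35 → Route 2.

Route 2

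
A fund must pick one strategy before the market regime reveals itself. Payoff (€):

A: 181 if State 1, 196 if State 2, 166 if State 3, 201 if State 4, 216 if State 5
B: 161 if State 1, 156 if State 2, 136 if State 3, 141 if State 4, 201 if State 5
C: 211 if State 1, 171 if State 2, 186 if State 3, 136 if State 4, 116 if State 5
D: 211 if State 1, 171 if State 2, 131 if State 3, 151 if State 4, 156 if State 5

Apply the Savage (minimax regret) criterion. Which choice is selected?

A

Column bests: State 1=211, State 2=196, State 3=186, State 4=201, State 5=216.
A regrets: 30, 0, 20, 0, 0 → max 30
B regrets: 50, 40, 50, 60, 15 → max 60
C regrets: 0, 25, 0, 65, 100 → max 100
D regrets: 0, 25, 55, 50, 60 → max 60
Smallest max regret = 30 → A.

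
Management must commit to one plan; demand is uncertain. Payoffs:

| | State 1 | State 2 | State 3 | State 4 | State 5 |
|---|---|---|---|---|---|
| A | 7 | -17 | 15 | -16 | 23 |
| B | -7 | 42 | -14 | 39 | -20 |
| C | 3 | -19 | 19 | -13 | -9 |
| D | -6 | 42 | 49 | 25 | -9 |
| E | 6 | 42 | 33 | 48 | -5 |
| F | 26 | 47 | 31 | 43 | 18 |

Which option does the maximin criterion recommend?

F

Row minima: A=-17, B=-20, C=-19, D=-9, E=-5, F=18
Best worst-case = 18 → F.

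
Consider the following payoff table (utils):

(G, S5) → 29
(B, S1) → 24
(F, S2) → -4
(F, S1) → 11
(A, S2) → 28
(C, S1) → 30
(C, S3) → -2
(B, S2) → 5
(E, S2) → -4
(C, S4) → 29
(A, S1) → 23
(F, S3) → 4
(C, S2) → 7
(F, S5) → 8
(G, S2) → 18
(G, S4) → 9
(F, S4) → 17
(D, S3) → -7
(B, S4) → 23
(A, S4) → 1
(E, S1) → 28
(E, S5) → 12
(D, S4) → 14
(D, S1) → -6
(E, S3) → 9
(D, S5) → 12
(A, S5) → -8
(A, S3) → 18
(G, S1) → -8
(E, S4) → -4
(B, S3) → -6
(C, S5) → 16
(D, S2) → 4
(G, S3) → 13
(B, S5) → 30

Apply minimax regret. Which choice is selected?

C

Column bests: S1=30, S2=28, S3=18, S4=29, S5=30.
A regrets: 7, 0, 0, 28, 38 → max 38
B regrets: 6, 23, 24, 6, 0 → max 24
C regrets: 0, 21, 20, 0, 14 → max 21
D regrets: 36, 24, 25, 15, 18 → max 36
E regrets: 2, 32, 9, 33, 18 → max 33
F regrets: 19, 32, 14, 12, 22 → max 32
G regrets: 38, 10, 5, 20, 1 → max 38
Smallest max regret = 21 → C.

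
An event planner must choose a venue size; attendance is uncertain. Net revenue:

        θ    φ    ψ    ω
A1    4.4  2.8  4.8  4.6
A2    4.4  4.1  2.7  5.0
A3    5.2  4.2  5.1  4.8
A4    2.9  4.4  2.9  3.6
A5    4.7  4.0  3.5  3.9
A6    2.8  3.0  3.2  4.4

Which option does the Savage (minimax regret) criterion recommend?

Column bests: θ=5.2, φ=4.4, ψ=5.1, ω=5.0.
A1 regrets: 0.8, 1.6, 0.3, 0.4 → max 1.6
A2 regrets: 0.8, 0.3, 2.4, 0.0 → max 2.4
A3 regrets: 0.0, 0.2, 0.0, 0.2 → max 0.2
A4 regrets: 2.3, 0.0, 2.2, 1.4 → max 2.3
A5 regrets: 0.5, 0.4, 1.6, 1.1 → max 1.6
A6 regrets: 2.4, 1.4, 1.9, 0.6 → max 2.4
Smallest max regret = 0.2 → A3.

A3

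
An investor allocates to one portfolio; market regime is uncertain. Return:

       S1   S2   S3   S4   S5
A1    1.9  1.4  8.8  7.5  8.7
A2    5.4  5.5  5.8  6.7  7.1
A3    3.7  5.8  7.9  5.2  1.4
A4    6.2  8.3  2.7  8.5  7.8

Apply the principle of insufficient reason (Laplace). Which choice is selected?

Row averages: A1=5.66, A2=6.1, A3=4.8, A4=6.7
Highest average = 6.7 → A4.

A4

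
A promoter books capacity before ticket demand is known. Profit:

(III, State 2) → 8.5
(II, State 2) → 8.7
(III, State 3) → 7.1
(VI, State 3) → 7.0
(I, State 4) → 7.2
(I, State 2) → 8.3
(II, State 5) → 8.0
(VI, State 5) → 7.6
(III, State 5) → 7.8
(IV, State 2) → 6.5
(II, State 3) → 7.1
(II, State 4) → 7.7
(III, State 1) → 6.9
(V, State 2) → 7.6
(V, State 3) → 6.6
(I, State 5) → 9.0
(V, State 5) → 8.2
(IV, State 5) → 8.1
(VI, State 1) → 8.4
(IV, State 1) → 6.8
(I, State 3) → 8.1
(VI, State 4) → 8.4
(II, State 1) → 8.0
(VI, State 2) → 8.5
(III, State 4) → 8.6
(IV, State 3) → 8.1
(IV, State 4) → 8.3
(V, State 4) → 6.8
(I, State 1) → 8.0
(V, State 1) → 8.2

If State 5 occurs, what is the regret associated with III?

1.2

Best payoff under State 5 is 9.0.
Regret = 9.0 − 7.8 = 1.2.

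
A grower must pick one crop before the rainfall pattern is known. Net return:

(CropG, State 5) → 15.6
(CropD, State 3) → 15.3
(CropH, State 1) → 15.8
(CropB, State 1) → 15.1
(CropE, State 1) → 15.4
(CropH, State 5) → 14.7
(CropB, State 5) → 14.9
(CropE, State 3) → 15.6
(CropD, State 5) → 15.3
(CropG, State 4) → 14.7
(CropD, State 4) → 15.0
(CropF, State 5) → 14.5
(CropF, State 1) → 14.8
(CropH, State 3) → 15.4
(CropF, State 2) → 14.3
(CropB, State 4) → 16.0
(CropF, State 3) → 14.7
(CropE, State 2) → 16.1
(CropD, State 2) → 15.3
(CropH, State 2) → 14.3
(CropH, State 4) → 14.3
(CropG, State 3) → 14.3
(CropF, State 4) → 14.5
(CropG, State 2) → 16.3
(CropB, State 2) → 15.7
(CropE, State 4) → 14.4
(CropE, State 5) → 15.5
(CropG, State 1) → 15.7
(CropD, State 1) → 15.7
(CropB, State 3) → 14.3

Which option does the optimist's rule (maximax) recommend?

Row maxima: CropE=16.1, CropD=15.7, CropG=16.3, CropF=14.8, CropB=16.0, CropH=15.8
Best best-case = 16.3 → CropG.

CropG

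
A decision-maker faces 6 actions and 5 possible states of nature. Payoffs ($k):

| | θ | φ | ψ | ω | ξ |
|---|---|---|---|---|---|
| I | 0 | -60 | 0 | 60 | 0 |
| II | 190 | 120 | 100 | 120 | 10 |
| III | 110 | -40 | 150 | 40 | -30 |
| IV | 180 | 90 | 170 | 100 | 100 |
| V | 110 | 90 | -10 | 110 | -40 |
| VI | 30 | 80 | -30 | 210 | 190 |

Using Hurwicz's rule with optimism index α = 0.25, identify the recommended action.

IV

I: 0.25·60 + 0.75·(-60) = -30
II: 0.25·190 + 0.75·10 = 55
III: 0.25·150 + 0.75·(-40) = 7.5
IV: 0.25·180 + 0.75·90 = 112.5
V: 0.25·110 + 0.75·(-40) = -2.5
VI: 0.25·210 + 0.75·(-30) = 30
Highest Hurwicz score = 112.5 → IV.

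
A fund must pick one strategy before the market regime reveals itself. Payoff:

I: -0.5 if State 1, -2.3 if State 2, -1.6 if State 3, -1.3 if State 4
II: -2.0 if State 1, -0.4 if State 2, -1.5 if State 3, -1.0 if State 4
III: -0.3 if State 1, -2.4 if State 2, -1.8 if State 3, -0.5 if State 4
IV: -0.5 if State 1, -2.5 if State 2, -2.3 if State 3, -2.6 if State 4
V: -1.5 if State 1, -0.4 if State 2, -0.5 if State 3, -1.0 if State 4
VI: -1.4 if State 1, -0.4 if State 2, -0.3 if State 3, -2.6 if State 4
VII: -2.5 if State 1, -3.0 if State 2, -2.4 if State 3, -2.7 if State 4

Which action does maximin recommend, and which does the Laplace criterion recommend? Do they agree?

Row minima: I=-2.3, II=-2.0, III=-2.4, IV=-2.6, V=-1.5, VI=-2.6, VII=-3.0
Best worst-case = -1.5 → V.
Row averages: I=-1.425, II=-1.225, III=-1.25, IV=-1.975, V=-0.85, VI=-1.175, VII=-2.65
Highest average = -0.85 → V.

maximin → V; laplace → V (agree)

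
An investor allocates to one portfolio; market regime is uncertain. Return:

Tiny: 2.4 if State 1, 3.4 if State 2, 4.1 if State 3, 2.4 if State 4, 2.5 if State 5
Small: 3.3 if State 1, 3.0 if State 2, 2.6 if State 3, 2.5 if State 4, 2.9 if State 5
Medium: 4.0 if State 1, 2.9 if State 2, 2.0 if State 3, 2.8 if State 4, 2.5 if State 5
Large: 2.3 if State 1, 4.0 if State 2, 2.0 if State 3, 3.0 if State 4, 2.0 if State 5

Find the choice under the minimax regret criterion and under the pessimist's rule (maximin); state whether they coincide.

minimax regret → Small; maximin → Small (agree)

Column bests: State 1=4.0, State 2=4.0, State 3=4.1, State 4=3.0, State 5=2.9.
Tiny regrets: 1.6, 0.6, 0.0, 0.6, 0.4 → max 1.6
Small regrets: 0.7, 1.0, 1.5, 0.5, 0.0 → max 1.5
Medium regrets: 0.0, 1.1, 2.1, 0.2, 0.4 → max 2.1
Large regrets: 1.7, 0.0, 2.1, 0.0, 0.9 → max 2.1
Smallest max regret = 1.5 → Small.
Row minima: Tiny=2.4, Small=2.5, Medium=2.0, Large=2.0
Best worst-case = 2.5 → Small.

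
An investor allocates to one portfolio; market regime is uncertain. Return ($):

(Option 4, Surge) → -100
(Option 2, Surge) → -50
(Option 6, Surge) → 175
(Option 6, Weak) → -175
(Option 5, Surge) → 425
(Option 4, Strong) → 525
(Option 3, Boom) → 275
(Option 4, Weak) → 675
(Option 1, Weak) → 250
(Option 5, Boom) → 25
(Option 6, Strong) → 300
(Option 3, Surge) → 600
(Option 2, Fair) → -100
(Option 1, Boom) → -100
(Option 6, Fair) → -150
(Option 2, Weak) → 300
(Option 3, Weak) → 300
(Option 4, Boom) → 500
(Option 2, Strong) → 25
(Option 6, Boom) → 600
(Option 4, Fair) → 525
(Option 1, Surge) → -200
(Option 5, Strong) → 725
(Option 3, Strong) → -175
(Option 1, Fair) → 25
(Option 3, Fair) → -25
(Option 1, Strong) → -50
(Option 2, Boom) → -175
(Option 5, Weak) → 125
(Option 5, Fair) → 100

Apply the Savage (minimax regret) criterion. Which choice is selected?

Option 5

Column bests: Weak=675, Fair=525, Strong=725, Boom=600, Surge=600.
Option 1 regrets: 425, 500, 775, 700, 800 → max 800
Option 2 regrets: 375, 625, 700, 775, 650 → max 775
Option 3 regrets: 375, 550, 900, 325, 0 → max 900
Option 4 regrets: 0, 0, 200, 100, 700 → max 700
Option 5 regrets: 550, 425, 0, 575, 175 → max 575
Option 6 regrets: 850, 675, 425, 0, 425 → max 850
Smallest max regret = 575 → Option 5.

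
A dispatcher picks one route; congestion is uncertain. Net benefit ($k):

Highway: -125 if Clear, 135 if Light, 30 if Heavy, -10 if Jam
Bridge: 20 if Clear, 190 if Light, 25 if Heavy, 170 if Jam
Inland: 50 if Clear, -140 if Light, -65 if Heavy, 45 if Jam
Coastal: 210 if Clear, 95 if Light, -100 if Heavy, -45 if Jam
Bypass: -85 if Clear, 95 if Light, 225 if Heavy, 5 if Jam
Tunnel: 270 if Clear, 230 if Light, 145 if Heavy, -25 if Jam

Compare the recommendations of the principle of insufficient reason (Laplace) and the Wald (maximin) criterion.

laplace → Tunnel; maximin → Bridge (disagree)

Row averages: Highway=7.5, Bridge=101.25, Inland=-27.5, Coastal=40, Bypass=60, Tunnel=155
Highest average = 155 → Tunnel.
Row minima: Highway=-125, Bridge=20, Inland=-140, Coastal=-100, Bypass=-85, Tunnel=-25
Best worst-case = 20 → Bridge.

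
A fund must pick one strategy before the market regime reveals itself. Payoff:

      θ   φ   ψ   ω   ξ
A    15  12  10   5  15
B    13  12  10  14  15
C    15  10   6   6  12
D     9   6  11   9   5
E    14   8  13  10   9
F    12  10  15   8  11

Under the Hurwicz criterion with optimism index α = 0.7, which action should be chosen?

B

A: 0.7·15 + 0.3·5 = 12
B: 0.7·15 + 0.3·10 = 13.5
C: 0.7·15 + 0.3·6 = 12.3
D: 0.7·11 + 0.3·5 = 9.2
E: 0.7·14 + 0.3·8 = 12.2
F: 0.7·15 + 0.3·8 = 12.9
Highest Hurwicz score = 13.5 → B.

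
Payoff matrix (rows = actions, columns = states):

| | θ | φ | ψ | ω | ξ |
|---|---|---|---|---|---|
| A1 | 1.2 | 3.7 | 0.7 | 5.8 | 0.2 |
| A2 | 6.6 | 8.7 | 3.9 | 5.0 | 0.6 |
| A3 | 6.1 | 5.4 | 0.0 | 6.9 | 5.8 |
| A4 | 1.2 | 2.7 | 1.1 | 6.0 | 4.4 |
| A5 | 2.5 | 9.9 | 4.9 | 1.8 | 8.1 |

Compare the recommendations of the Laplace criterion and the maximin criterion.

laplace → A5; maximin → A5 (agree)

Row averages: A1=2.32, A2=4.96, A3=4.84, A4=3.08, A5=5.44
Highest average = 5.44 → A5.
Row minima: A1=0.2, A2=0.6, A3=0.0, A4=1.1, A5=1.8
Best worst-case = 1.8 → A5.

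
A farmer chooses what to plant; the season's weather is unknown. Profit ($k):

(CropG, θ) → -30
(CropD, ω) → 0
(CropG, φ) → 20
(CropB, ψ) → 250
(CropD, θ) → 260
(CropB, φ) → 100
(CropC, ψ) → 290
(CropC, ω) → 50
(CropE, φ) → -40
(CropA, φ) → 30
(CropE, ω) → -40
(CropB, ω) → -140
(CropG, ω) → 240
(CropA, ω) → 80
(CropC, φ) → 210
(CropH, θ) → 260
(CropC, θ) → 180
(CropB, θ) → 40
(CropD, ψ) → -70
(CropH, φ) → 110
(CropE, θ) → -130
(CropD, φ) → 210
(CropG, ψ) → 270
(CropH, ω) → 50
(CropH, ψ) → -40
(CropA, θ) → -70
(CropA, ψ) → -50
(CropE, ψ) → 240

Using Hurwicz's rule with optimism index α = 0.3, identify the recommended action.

CropA: 0.3·80 + 0.7·(-70) = -25
CropH: 0.3·260 + 0.7·(-40) = 50
CropE: 0.3·240 + 0.7·(-130) = -19
CropB: 0.3·250 + 0.7·(-140) = -23
CropC: 0.3·290 + 0.7·50 = 122
CropD: 0.3·260 + 0.7·(-70) = 29
CropG: 0.3·270 + 0.7·(-30) = 60
Highest Hurwicz score = 122 → CropC.

CropC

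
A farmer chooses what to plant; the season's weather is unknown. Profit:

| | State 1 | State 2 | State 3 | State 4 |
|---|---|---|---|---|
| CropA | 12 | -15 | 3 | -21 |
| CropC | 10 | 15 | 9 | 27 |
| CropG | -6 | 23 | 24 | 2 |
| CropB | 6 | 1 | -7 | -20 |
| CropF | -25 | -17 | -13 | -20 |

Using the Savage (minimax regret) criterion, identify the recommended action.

CropC

Column bests: State 1=12, State 2=23, State 3=24, State 4=27.
CropA regrets: 0, 38, 21, 48 → max 48
CropC regrets: 2, 8, 15, 0 → max 15
CropG regrets: 18, 0, 0, 25 → max 25
CropB regrets: 6, 22, 31, 47 → max 47
CropF regrets: 37, 40, 37, 47 → max 47
Smallest max regret = 15 → CropC.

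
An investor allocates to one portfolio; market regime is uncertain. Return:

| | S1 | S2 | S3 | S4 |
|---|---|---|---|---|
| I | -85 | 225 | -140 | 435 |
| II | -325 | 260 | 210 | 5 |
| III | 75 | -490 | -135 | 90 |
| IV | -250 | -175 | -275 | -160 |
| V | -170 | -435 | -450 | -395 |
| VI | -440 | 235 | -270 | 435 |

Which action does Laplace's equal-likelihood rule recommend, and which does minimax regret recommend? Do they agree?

laplace → I; minimax regret → I (agree)

Row averages: I=108.75, II=37.5, III=-115, IV=-215, V=-362.5, VI=-10
Highest average = 108.75 → I.
Column bests: S1=75, S2=260, S3=210, S4=435.
I regrets: 160, 35, 350, 0 → max 350
II regrets: 400, 0, 0, 430 → max 430
III regrets: 0, 750, 345, 345 → max 750
IV regrets: 325, 435, 485, 595 → max 595
V regrets: 245, 695, 660, 830 → max 830
VI regrets: 515, 25, 480, 0 → max 515
Smallest max regret = 350 → I.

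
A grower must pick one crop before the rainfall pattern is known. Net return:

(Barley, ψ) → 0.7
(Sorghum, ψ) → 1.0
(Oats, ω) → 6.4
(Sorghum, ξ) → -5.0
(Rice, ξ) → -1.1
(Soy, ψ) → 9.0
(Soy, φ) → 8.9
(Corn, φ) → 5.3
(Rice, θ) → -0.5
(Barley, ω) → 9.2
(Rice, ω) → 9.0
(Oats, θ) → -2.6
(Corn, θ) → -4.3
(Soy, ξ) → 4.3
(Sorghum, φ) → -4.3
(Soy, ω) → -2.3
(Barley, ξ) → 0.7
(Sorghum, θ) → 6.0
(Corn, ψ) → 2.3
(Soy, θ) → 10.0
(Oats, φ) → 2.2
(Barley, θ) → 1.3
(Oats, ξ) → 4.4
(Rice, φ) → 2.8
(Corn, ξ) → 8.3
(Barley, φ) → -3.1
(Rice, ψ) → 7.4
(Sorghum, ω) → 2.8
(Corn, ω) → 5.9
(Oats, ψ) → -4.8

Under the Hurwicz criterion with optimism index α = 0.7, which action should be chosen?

Soy

Soy: 0.7·10.0 + 0.3·(-2.3) = 6.31
Rice: 0.7·9.0 + 0.3·(-1.1) = 5.97
Barley: 0.7·9.2 + 0.3·(-3.1) = 5.51
Oats: 0.7·6.4 + 0.3·(-4.8) = 3.04
Corn: 0.7·8.3 + 0.3·(-4.3) = 4.52
Sorghum: 0.7·6.0 + 0.3·(-5.0) = 2.7
Highest Hurwicz score = 6.31 → Soy.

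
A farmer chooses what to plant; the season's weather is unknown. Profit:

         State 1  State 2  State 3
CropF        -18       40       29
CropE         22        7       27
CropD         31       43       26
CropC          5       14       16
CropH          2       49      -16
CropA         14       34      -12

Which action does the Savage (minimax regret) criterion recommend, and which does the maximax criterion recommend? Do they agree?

Column bests: State 1=31, State 2=49, State 3=29.
CropF regrets: 49, 9, 0 → max 49
CropE regrets: 9, 42, 2 → max 42
CropD regrets: 0, 6, 3 → max 6
CropC regrets: 26, 35, 13 → max 35
CropH regrets: 29, 0, 45 → max 45
CropA regrets: 17, 15, 41 → max 41
Smallest max regret = 6 → CropD.
Row maxima: CropF=40, CropE=27, CropD=43, CropC=16, CropH=49, CropA=34
Best best-case = 49 → CropH.

minimax regret → CropD; maximax → CropH (disagree)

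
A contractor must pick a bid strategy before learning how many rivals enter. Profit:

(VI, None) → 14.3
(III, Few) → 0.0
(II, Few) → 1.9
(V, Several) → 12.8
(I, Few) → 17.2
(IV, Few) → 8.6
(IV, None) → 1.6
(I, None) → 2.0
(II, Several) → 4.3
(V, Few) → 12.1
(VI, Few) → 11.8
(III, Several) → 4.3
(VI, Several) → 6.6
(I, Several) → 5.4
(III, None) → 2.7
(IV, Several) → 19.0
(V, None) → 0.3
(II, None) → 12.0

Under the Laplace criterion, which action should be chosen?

VI

Row averages: I=8.2, II=91/15, III=7/3, IV=146/15, V=8.4, VI=10.9
Highest average = 10.9 → VI.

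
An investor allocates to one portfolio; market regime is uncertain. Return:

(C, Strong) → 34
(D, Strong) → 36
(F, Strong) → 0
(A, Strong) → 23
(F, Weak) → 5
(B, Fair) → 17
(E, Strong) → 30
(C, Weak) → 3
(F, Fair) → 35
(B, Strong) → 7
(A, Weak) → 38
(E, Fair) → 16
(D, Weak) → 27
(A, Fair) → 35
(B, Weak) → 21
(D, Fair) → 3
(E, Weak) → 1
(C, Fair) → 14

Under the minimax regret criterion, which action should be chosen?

Column bests: Weak=38, Fair=35, Strong=36.
A regrets: 0, 0, 13 → max 13
B regrets: 17, 18, 29 → max 29
C regrets: 35, 21, 2 → max 35
D regrets: 11, 32, 0 → max 32
E regrets: 37, 19, 6 → max 37
F regrets: 33, 0, 36 → max 36
Smallest max regret = 13 → A.

A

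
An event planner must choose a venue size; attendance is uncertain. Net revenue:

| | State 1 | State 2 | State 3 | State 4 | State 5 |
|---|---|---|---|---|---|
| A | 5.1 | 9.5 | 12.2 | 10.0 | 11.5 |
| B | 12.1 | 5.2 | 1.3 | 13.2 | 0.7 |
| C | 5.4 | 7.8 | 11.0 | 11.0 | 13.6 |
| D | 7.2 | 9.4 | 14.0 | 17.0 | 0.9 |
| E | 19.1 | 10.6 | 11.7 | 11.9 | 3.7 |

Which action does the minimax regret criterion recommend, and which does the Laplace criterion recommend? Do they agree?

minimax regret → E; laplace → E (agree)

Column bests: State 1=19.1, State 2=10.6, State 3=14.0, State 4=17.0, State 5=13.6.
A regrets: 14.0, 1.1, 1.8, 7.0, 2.1 → max 14.0
B regrets: 7.0, 5.4, 12.7, 3.8, 12.9 → max 12.9
C regrets: 13.7, 2.8, 3.0, 6.0, 0.0 → max 13.7
D regrets: 11.9, 1.2, 0.0, 0.0, 12.7 → max 12.7
E regrets: 0.0, 0.0, 2.3, 5.1, 9.9 → max 9.9
Smallest max regret = 9.9 → E.
Row averages: A=9.66, B=6.5, C=9.76, D=9.7, E=11.4
Highest average = 11.4 → E.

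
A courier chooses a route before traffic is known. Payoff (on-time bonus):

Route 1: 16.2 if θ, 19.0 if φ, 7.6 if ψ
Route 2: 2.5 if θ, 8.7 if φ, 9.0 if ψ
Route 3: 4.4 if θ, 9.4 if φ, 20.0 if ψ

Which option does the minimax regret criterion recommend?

Column bests: θ=16.2, φ=19.0, ψ=20.0.
Route 1 regrets: 0.0, 0.0, 12.4 → max 12.4
Route 2 regrets: 13.7, 10.3, 11.0 → max 13.7
Route 3 regrets: 11.8, 9.6, 0.0 → max 11.8
Smallest max regret = 11.8 → Route 3.

Route 3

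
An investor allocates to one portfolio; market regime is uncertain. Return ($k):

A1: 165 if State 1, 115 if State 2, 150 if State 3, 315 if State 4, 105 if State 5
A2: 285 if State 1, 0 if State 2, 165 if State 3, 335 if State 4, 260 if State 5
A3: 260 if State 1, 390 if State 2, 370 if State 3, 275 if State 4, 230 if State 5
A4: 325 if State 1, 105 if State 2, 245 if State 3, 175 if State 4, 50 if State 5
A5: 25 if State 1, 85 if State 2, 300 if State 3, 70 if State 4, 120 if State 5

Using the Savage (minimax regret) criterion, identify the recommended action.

Column bests: State 1=325, State 2=390, State 3=370, State 4=335, State 5=260.
A1 regrets: 160, 275, 220, 20, 155 → max 275
A2 regrets: 40, 390, 205, 0, 0 → max 390
A3 regrets: 65, 0, 0, 60, 30 → max 65
A4 regrets: 0, 285, 125, 160, 210 → max 285
A5 regrets: 300, 305, 70, 265, 140 → max 305
Smallest max regret = 65 → A3.

A3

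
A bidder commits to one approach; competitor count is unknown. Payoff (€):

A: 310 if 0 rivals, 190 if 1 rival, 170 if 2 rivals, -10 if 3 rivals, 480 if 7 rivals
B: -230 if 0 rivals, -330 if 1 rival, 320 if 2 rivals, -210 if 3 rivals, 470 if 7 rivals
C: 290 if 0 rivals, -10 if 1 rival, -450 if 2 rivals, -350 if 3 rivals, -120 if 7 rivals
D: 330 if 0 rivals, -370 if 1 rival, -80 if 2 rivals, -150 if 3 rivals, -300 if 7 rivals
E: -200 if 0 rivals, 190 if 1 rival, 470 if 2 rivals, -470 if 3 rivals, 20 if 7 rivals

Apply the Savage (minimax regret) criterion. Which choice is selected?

A

Column bests: 0 rivals=330, 1 rival=190, 2 rivals=470, 3 rivals=-10, 7 rivals=480.
A regrets: 20, 0, 300, 0, 0 → max 300
B regrets: 560, 520, 150, 200, 10 → max 560
C regrets: 40, 200, 920, 340, 600 → max 920
D regrets: 0, 560, 550, 140, 780 → max 780
E regrets: 530, 0, 0, 460, 460 → max 530
Smallest max regret = 300 → A.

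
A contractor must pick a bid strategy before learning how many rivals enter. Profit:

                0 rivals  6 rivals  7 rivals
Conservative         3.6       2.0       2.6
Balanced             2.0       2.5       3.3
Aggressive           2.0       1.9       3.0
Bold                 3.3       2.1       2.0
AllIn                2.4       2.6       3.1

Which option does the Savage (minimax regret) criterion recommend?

Column bests: 0 rivals=3.6, 6 rivals=2.6, 7 rivals=3.3.
Conservative regrets: 0.0, 0.6, 0.7 → max 0.7
Balanced regrets: 1.6, 0.1, 0.0 → max 1.6
Aggressive regrets: 1.6, 0.7, 0.3 → max 1.6
Bold regrets: 0.3, 0.5, 1.3 → max 1.3
AllIn regrets: 1.2, 0.0, 0.2 → max 1.2
Smallest max regret = 0.7 → Conservative.

Conservative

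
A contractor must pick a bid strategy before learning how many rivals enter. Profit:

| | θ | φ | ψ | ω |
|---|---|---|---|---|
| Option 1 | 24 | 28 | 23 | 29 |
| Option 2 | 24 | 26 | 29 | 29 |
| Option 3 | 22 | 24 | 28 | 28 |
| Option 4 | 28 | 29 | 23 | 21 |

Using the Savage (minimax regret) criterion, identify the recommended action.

Option 2

Column bests: θ=28, φ=29, ψ=29, ω=29.
Option 1 regrets: 4, 1, 6, 0 → max 6
Option 2 regrets: 4, 3, 0, 0 → max 4
Option 3 regrets: 6, 5, 1, 1 → max 6
Option 4 regrets: 0, 0, 6, 8 → max 8
Smallest max regret = 4 → Option 2.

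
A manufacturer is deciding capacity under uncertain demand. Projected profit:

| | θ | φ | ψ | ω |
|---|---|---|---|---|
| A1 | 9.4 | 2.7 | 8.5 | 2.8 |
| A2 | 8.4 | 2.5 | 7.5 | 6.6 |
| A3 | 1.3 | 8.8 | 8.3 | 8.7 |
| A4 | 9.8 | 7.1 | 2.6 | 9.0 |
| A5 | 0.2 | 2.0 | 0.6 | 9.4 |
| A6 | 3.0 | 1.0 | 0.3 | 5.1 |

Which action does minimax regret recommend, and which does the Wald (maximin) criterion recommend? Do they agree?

minimax regret → A4; maximin → A1 (disagree)

Column bests: θ=9.8, φ=8.8, ψ=8.5, ω=9.4.
A1 regrets: 0.4, 6.1, 0.0, 6.6 → max 6.6
A2 regrets: 1.4, 6.3, 1.0, 2.8 → max 6.3
A3 regrets: 8.5, 0.0, 0.2, 0.7 → max 8.5
A4 regrets: 0.0, 1.7, 5.9, 0.4 → max 5.9
A5 regrets: 9.6, 6.8, 7.9, 0.0 → max 9.6
A6 regrets: 6.8, 7.8, 8.2, 4.3 → max 8.2
Smallest max regret = 5.9 → A4.
Row minima: A1=2.7, A2=2.5, A3=1.3, A4=2.6, A5=0.2, A6=0.3
Best worst-case = 2.7 → A1.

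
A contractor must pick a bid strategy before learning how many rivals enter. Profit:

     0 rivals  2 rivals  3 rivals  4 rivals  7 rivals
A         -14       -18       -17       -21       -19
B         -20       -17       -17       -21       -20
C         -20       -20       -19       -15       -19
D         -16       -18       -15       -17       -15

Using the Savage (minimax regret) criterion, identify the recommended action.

Column bests: 0 rivals=-14, 2 rivals=-17, 3 rivals=-15, 4 rivals=-15, 7 rivals=-15.
A regrets: 0, 1, 2, 6, 4 → max 6
B regrets: 6, 0, 2, 6, 5 → max 6
C regrets: 6, 3, 4, 0, 4 → max 6
D regrets: 2, 1, 0, 2, 0 → max 2
Smallest max regret = 2 → D.

D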